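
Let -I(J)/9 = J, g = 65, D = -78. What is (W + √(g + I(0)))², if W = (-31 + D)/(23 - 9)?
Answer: 24621/196 - 109*√65/7 ≈ 0.076476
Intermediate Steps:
I(J) = -9*J
W = -109/14 (W = (-31 - 78)/(23 - 9) = -109/14 ≈ -7.7857)
(W + √(g + I(0)))² = (-109/14 + √(65 - 9*0))² = (-109/14 + √(65 + 0))² = (-109/14 + √65)²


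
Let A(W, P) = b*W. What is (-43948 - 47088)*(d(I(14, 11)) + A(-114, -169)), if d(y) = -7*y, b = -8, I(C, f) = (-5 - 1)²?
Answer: -60083760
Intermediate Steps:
I(C, f) = 36 (I(C, f) = (-6)² = 36)
A(W, P) = -8*W
(-43948 - 47088)*(d(I(14, 11)) + A(-114, -169)) = (-43948 - 47088)*(-7*36 - 8*(-114)) = -91036*(-252 + 912) = -91036*660 = -60083760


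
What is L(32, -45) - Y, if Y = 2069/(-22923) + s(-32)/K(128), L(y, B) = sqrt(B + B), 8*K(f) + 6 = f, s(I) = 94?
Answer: -8492839/1398303 + 3*I*sqrt(10) ≈ -6.0737 + 9.4868*I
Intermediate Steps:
K(f) = -3/4 + f/8
L(y, B) = sqrt(2)*sqrt(B) (L(y, B) = sqrt(2*B) = sqrt(2)*sqrt(B))
Y = 8492839/1398303 (Y = 2069/(-22923) + 94/(-3/4 + (1/8)*128) = 2069*(-1/22923) + 94/(-3/4 + 16) = -2069/22923 + 94/(61/4) = -2069/22923 + 94*(4/61) = -2069/22923 + 376/61 = 8492839/1398303 ≈ 6.0737)
L(32, -45) - Y = sqrt(2)*sqrt(-45) - 1*8492839/1398303 = sqrt(2)*(3*I*sqrt(5)) - 8492839/1398303 = 3*I*sqrt(10) - 8492839/1398303 = -8492839/1398303 + 3*I*sqrt(10)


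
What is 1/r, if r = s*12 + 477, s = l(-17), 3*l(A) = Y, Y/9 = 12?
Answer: 1/909 ≈ 0.0011001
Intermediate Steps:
Y = 108 (Y = 9*12 = 108)
l(A) = 36 (l(A) = (1/3)*108 = 36)
s = 36
r = 909 (r = 36*12 + 477 = 432 + 477 = 909)
1/r = 1/909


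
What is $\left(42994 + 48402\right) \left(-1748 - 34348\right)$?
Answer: $-3299030016$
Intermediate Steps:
$\left(42994 + 48402\right) \left(-1748 - 34348\right) = 91396 \left(-36096\right) = -3299030016$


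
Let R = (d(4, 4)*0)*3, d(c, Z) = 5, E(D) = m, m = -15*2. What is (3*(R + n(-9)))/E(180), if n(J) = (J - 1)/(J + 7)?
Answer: -½ ≈ -0.50000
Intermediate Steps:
m = -30
E(D) = -30
n(J) = (-1 + J)/(7 + J)
R = 0 (R = (5*0)*3 = 0*3 = 0)
(3*(R + n(-9)))/E(180) = (3*(0 + (-1 - 9)/(7 - 9)))/(-30) = (3*(0 - 10/(-2)))*(-1/30) = (3*(0 - ½*(-10)))*(-1/30) = (3*(0 + 5))*(-1/30) = (3*5)*(-1/30) = 15*(-1/30) = -½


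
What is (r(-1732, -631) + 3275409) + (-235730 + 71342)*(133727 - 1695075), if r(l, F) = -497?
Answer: 256670149936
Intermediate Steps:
(r(-1732, -631) + 3275409) + (-235730 + 71342)*(133727 - 1695075) = (-497 + 3275409) + (-235730 + 71342)*(133727 - 1695075) = 3274912 - 164388*(-1561348) = 3274912 + 256666875024 = 256670149936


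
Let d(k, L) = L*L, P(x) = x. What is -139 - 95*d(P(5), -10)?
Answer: -9639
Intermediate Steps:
d(k, L) = L**2
-139 - 95*d(P(5), -10) = -139 - 95*(-10)**2 = -139 - 95*100 = -139 - 9500 = -9639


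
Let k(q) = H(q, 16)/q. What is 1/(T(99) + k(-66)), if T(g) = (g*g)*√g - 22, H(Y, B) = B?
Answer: 24222/10356281104655 + 32019867*√11/10356281104655 ≈ 1.0257e-5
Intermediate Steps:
k(q) = 16/q
T(g) = -22 + g^(5/2) (T(g) = g²*√g - 22 = g^(5/2) - 22 = -22 + g^(5/2))
1/(T(99) + k(-66)) = 1/((-22 + 99^(5/2)) + 16/(-66)) = 1/((-22 + 29403*√11) + 16*(-1/66)) = 1/((-22 + 29403*√11) - 8/33) = 1/(-734/33 + 29403*√11)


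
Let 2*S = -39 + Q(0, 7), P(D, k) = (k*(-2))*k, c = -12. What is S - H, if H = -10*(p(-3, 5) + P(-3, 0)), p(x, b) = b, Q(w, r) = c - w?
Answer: 49/2 ≈ 24.500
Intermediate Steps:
P(D, k) = -2*k**2 (P(D, k) = (-2*k)*k = -2*k**2)
Q(w, r) = -12 - w
S = -51/2 (S = (-39 + (-12 - 1*0))/2 = (-39 + (-12 + 0))/2 = (-39 - 12)/2 = (1/2)*(-51) = -51/2 ≈ -25.500)
H = -50 (H = -10*(5 - 2*0**2) = -10*(5 - 2*0) = -10*(5 + 0) = -10*5 = -50)
S - H = -51/2 - 1*(-50) = -51/2 + 50 = 49/2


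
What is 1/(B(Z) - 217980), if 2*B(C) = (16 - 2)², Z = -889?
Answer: -1/217882 ≈ -4.5896e-6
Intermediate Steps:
B(C) = 98 (B(C) = (16 - 2)²/2 = (½)*14² = (½)*196 = 98)
1/(B(Z) - 217980) = 1/(98 - 217980) = 1/(-217882) = -1/217882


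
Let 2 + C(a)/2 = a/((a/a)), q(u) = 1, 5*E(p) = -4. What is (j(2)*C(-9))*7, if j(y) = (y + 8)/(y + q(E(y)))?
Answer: -1540/3 ≈ -513.33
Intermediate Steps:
E(p) = -⅘ (E(p) = (⅕)*(-4) = -⅘)
j(y) = (8 + y)/(1 + y) (j(y) = (y + 8)/(y + 1) = (8 + y)/(1 + y))
C(a) = -4 + 2*a (C(a) = -4 + 2*(a/((a/a))) = -4 + 2*(a/1) = -4 + 2*(a*1) = -4 + 2*a)
(j(2)*C(-9))*7 = (((8 + 2)/(1 + 2))*(-4 + 2*(-9)))*7 = ((10/3)*(-4 - 18))*7 = (((⅓)*10)*(-22))*7 = ((10/3)*(-22))*7 = -220/3*7 = -1540/3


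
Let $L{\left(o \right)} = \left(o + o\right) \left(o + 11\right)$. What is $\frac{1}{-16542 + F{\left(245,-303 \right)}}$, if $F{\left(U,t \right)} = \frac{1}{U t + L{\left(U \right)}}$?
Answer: $- \frac{51205}{847033109} \approx -6.0452 \cdot 10^{-5}$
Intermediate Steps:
$L{\left(o \right)} = 2 o \left(11 + o\right)$
$F{\left(U,t \right)} = \frac{1}{U t + 2 U \left(11 + U\right)}$
$\frac{1}{-16542 + F{\left(245,-303 \right)}} = \frac{1}{-16542 + \frac{1}{245 \left(22 - 303 + 2 \cdot 245\right)}} = \frac{1}{-16542 + \frac{1}{245 \left(22 - 303 + 490\right)}} = \frac{1}{-16542 + \frac{1}{245 \cdot 209}} = \frac{1}{-16542 + \frac{1}{245} \cdot \frac{1}{209}} = \frac{1}{-16542 + \frac{1}{51205}} = \frac{1}{- \frac{847033109}{51205}} = - \frac{51205}{847033109}$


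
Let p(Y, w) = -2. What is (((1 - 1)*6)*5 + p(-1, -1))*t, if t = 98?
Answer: -196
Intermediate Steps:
(((1 - 1)*6)*5 + p(-1, -1))*t = (((1 - 1)*6)*5 - 2)*98 = ((0*6)*5 - 2)*98 = (0*5 - 2)*98 = (0 - 2)*98 = -2*98 = -196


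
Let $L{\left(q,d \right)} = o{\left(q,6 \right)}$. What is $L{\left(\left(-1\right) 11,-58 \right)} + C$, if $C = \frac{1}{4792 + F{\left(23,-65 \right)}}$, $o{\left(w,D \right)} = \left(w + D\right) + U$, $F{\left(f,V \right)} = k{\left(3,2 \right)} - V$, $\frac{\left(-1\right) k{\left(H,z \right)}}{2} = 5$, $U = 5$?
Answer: $\frac{1}{4847} \approx 0.00020631$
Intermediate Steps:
$k{\left(H,z \right)} = -10$ ($k{\left(H,z \right)} = \left(-2\right) 5 = -10$)
$F{\left(f,V \right)} = -10 - V$
$o{\left(w,D \right)} = 5 + D + w$ ($o{\left(w,D \right)} = \left(w + D\right) + 5 = \left(D + w\right) + 5 = 5 + D + w$)
$C = \frac{1}{4847}$ ($C = \frac{1}{4792 - -55} = \frac{1}{4792 + \left(-10 + 65\right)} = \frac{1}{4792 + 55} = \frac{1}{4847} \approx 0.00020631$)
$L{\left(q,d \right)} = 11 + q$ ($L{\left(q,d \right)} = 5 + 6 + q = 11 + q$)
$L{\left(\left(-1\right) 11,-58 \right)} + C = \left(11 - 11\right) + \frac{1}{4847} = 0 + \frac{1}{4847} = \frac{1}{4847}$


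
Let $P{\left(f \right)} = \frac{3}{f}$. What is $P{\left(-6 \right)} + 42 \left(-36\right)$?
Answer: $- \frac{3025}{2} \approx -1512.5$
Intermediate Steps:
$P{\left(-6 \right)} + 42 \left(-36\right) = \frac{3}{-6} + 42 \left(-36\right) = 3 \left(- \frac{1}{6}\right) - 1512 = - \frac{1}{2} - 1512 = - \frac{3025}{2}$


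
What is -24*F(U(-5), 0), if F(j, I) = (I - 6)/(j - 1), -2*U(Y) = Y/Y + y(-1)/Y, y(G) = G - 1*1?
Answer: -1440/17 ≈ -84.706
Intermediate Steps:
y(G) = -1 + G (y(G) = G - 1 = -1 + G)
U(Y) = -½ + 1/Y (U(Y) = -(Y/Y + (-1 - 1)/Y)/2 = -(1 - 2/Y)/2 = -½ + 1/Y)
F(j, I) = (-6 + I)/(-1 + j)
-24*F(U(-5), 0) = -24*(-6 + 0)/(-1 + (½)*(2 - 1*(-5))/(-5)) = -24*(-6)/(-1 + (½)*(-⅕)*(2 + 5)) = -24*(-6)/(-1 + (½)*(-⅕)*7) = -24*(-6)/(-1 - 7/10) = -24*(-6)/(-17/10) = -(-240)*(-6)/17 = -24*60/17 = -1440/17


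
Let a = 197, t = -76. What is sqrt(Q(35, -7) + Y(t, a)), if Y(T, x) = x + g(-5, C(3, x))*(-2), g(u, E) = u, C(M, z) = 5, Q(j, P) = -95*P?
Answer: 2*sqrt(218) ≈ 29.530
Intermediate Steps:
Y(T, x) = 10 + x (Y(T, x) = x - 5*(-2) = x + 10 = 10 + x)
sqrt(Q(35, -7) + Y(t, a)) = sqrt(-95*(-7) + (10 + 197)) = sqrt(665 + 207) = sqrt(872) = 2*sqrt(218)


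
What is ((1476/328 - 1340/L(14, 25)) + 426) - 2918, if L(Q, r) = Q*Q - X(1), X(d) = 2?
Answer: -483915/194 ≈ -2494.4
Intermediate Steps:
L(Q, r) = -2 + Q² (L(Q, r) = Q*Q - 1*2 = Q² - 2 = -2 + Q²)
((1476/328 - 1340/L(14, 25)) + 426) - 2918 = ((1476/328 - 1340/(-2 + 14²)) + 426) - 2918 = ((1476*(1/328) - 1340/(-2 + 196)) + 426) - 2918 = ((9/2 - 1340/194) + 426) - 2918 = ((9/2 - 1340*1/194) + 426) - 2918 = ((9/2 - 670/97) + 426) - 2918 = (-467/194 + 426) - 2918 = 82177/194 - 2918 = -483915/194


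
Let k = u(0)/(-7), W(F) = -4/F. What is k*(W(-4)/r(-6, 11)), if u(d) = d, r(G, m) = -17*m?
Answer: 0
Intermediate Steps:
k = 0 (k = 0/(-7) = 0*(-1/7) = 0)
k*(W(-4)/r(-6, 11)) = 0*((-4/(-4))/((-17*11))) = 0*(-4*(-1/4)/(-187)) = 0*(1*(-1/187)) = 0*(-1/187) = 0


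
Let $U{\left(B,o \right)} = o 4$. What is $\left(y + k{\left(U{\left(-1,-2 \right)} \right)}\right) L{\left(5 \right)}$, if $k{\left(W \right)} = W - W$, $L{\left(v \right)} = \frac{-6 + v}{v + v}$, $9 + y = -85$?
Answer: $\frac{47}{5} \approx 9.4$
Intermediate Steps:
$U{\left(B,o \right)} = 4 o$
$y = -94$ ($y = -9 - 85 = -94$)
$L{\left(v \right)} = \frac{-6 + v}{2 v}$
$k{\left(W \right)} = 0$
$\left(y + k{\left(U{\left(-1,-2 \right)} \right)}\right) L{\left(5 \right)} = \left(-94 + 0\right) \frac{-6 + 5}{2 \cdot 5} = - 94 \cdot \frac{1}{2} \cdot \frac{1}{5} \left(-1\right) = \left(-94\right) \left(- \frac{1}{10}\right) = \frac{47}{5}$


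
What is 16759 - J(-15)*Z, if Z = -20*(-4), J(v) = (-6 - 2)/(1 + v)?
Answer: 116993/7 ≈ 16713.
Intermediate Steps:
J(v) = -8/(1 + v)
Z = 80 (Z = -4*(-20) = 80)
16759 - J(-15)*Z = 16759 - (-8/(1 - 15))*80 = 16759 - (-8/(-14))*80 = 16759 - (-8*(-1/14))*80 = 16759 - 4*80/7 = 16759 - 1*320/7 = 16759 - 320/7 = 116993/7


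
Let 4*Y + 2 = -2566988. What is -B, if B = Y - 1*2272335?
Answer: 5828165/2 ≈ 2.9141e+6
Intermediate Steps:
Y = -1283495/2 (Y = -1/2 + (1/4)*(-2566988) = -1/2 - 641747 = -1283495/2 ≈ -6.4175e+5)
B = -5828165/2 (B = -1283495/2 - 1*2272335 = -1283495/2 - 2272335 = -5828165/2 ≈ -2.9141e+6)
-B = -1*(-5828165/2) = 5828165/2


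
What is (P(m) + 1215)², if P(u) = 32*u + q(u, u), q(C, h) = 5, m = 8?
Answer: 2178576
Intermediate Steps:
P(u) = 5 + 32*u (P(u) = 32*u + 5 = 5 + 32*u)
(P(m) + 1215)² = ((5 + 32*8) + 1215)² = ((5 + 256) + 1215)² = (261 + 1215)² = 1476² = 2178576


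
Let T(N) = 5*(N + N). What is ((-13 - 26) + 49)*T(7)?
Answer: 700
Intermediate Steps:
T(N) = 10*N (T(N) = 5*(2*N) = 10*N)
((-13 - 26) + 49)*T(7) = ((-13 - 26) + 49)*(10*7) = (-39 + 49)*70 = 10*70 = 700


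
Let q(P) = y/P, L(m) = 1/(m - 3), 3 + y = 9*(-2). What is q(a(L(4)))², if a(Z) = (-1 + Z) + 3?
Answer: 49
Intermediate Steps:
y = -21 (y = -3 + 9*(-2) = -3 - 18 = -21)
L(m) = 1/(-3 + m)
a(Z) = 2 + Z
q(P) = -21/P
q(a(L(4)))² = (-21/(2 + 1/(-3 + 4)))² = (-21/(2 + 1/1))² = (-21/(2 + 1))² = (-21/3)² = (-21*⅓)² = (-7)² = 49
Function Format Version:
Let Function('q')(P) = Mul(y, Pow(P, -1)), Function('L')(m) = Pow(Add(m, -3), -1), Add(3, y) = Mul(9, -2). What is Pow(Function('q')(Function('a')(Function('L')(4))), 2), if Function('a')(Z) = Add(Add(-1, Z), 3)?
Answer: 49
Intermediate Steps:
y = -21 (y = Add(-3, Mul(9, -2)) = Add(-3, -18) = -21)
Function('L')(m) = Pow(Add(-3, m), -1)
Function('a')(Z) = Add(2, Z)
Function('q')(P) = Mul(-21, Pow(P, -1))
Pow(Function('q')(Function('a')(Function('L')(4))), 2) = Pow(Mul(-21, Pow(Add(2, Pow(Add(-3, 4), -1)), -1)), 2) = Pow(Mul(-21, Pow(Add(2, Pow(1, -1)), -1)), 2) = Pow(Mul(-21, Pow(Add(2, 1), -1)), 2) = Pow(Mul(-21, Pow(3, -1)), 2) = Pow(Mul(-21, Rational(1, 3)), 2) = Pow(-7, 2) = 49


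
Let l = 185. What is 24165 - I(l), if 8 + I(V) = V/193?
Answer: 4665204/193 ≈ 24172.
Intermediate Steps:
I(V) = -8 + V/193
24165 - I(l) = 24165 - (-8 + (1/193)*185) = 24165 - (-8 + 185/193) = 24165 - 1*(-1359/193) = 24165 + 1359/193 = 4665204/193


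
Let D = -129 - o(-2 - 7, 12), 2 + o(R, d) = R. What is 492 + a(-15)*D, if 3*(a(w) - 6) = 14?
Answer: -2300/3 ≈ -766.67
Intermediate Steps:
o(R, d) = -2 + R
a(w) = 32/3 (a(w) = 6 + (⅓)*14 = 6 + 14/3 = 32/3)
D = -118 (D = -129 - (-2 + (-2 - 7)) = -129 - (-2 - 9) = -129 - 1*(-11) = -129 + 11 = -118)
492 + a(-15)*D = 492 + (32/3)*(-118) = 492 - 3776/3 = -2300/3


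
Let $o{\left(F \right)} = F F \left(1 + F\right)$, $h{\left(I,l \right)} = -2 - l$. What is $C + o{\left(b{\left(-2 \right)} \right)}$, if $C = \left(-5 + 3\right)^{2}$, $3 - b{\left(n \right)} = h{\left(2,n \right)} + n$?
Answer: $154$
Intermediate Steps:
$b{\left(n \right)} = 5$ ($b{\left(n \right)} = 3 - \left(\left(-2 - n\right) + n\right) = 3 - -2 = 3 + 2 = 5$)
$C = 4$ ($C = \left(-2\right)^{2} = 4$)
$o{\left(F \right)} = F^{2} \left(1 + F\right)$
$C + o{\left(b{\left(-2 \right)} \right)} = 4 + 5^{2} \left(1 + 5\right) = 4 + 25 \cdot 6 = 4 + 150 = 154$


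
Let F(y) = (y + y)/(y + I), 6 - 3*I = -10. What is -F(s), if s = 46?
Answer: -138/77 ≈ -1.7922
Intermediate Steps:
I = 16/3 (I = 2 - ⅓*(-10) = 2 + 10/3 = 16/3 ≈ 5.3333)
F(y) = 2*y/(16/3 + y) (F(y) = (y + y)/(y + 16/3) = (2*y)/(16/3 + y) = 2*y/(16/3 + y))
-F(s) = -6*46/(16 + 3*46) = -6*46/(16 + 138) = -6*46/154 = -1*138/77 = -138/77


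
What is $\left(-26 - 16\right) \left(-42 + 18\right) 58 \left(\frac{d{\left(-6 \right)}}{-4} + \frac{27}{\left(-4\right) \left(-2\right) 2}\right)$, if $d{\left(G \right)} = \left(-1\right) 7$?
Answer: $200970$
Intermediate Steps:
$d{\left(G \right)} = -7$
$\left(-26 - 16\right) \left(-42 + 18\right) 58 \left(\frac{d{\left(-6 \right)}}{-4} + \frac{27}{\left(-4\right) \left(-2\right) 2}\right) = \left(-26 - 16\right) \left(-42 + 18\right) 58 \left(- \frac{7}{-4} + \frac{27}{\left(-4\right) \left(-2\right) 2}\right) = \left(-42\right) \left(-24\right) 58 \left(\left(-7\right) \left(- \frac{1}{4}\right) + \frac{27}{8 \cdot 2}\right) = 1008 \cdot 58 \left(\frac{7}{4} + \frac{27}{16}\right) = 58464 \left(\frac{7}{4} + 27 \cdot \frac{1}{16}\right) = 58464 \left(\frac{7}{4} + \frac{27}{16}\right) = 58464 \cdot \frac{55}{16} = 200970$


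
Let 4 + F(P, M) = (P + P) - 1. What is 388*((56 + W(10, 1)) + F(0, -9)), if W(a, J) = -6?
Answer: 17460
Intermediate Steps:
F(P, M) = -5 + 2*P (F(P, M) = -4 + ((P + P) - 1) = -4 + (2*P - 1) = -4 + (-1 + 2*P) = -5 + 2*P)
388*((56 + W(10, 1)) + F(0, -9)) = 388*((56 - 6) + (-5 + 2*0)) = 388*(50 + (-5 + 0)) = 388*(50 - 5) = 388*45 = 17460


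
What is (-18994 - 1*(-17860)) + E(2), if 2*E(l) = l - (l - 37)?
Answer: -2231/2 ≈ -1115.5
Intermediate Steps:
E(l) = 37/2 (E(l) = (l - (l - 37))/2 = (l - (-37 + l))/2 = (l + (37 - l))/2 = (1/2)*37 = 37/2)
(-18994 - 1*(-17860)) + E(2) = (-18994 - 1*(-17860)) + 37/2 = (-18994 + 17860) + 37/2 = -1134 + 37/2 = -2231/2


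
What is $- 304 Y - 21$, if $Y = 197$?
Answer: $-59909$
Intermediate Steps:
$- 304 Y - 21 = \left(-304\right) 197 - 21 = -59888 - 21 = -59909$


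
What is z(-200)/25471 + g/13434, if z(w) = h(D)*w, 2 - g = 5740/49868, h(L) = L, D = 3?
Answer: -4756688751/203139324778 ≈ -0.023416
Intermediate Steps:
g = 3357/1781 (g = 2 - 5740/49868 = 2 - 1*205/1781 = 2 - 205/1781 = 3357/1781 ≈ 1.8849)
z(w) = 3*w
z(-200)/25471 + g/13434 = (3*(-200))/25471 + (3357/1781)/13434 = -600*1/25471 + (3357/1781)*(1/13434) = -600/25471 + 1119/7975318 = -4756688751/203139324778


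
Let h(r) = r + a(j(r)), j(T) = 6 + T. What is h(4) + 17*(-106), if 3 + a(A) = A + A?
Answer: -1781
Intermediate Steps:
a(A) = -3 + 2*A (a(A) = -3 + (A + A) = -3 + 2*A)
h(r) = 9 + 3*r (h(r) = r + (-3 + 2*(6 + r)) = r + (-3 + (12 + 2*r)) = r + (9 + 2*r) = 9 + 3*r)
h(4) + 17*(-106) = (9 + 3*4) + 17*(-106) = (9 + 12) - 1802 = 21 - 1802 = -1781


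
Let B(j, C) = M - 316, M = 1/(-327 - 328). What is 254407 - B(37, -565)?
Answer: 166843566/655 ≈ 2.5472e+5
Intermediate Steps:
M = -1/655 (M = 1/(-655) = -1/655 ≈ -0.0015267)
B(j, C) = -206981/655 (B(j, C) = -1/655 - 316 = -206981/655)
254407 - B(37, -565) = 254407 - 1*(-206981/655) = 254407 + 206981/655 = 166843566/655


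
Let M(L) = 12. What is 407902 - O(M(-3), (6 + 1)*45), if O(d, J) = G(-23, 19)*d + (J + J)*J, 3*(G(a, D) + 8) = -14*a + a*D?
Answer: 210008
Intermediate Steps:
G(a, D) = -8 - 14*a/3 + D*a/3 (G(a, D) = -8 + (-14*a + a*D)/3 = -8 + (-14*a + D*a)/3 = -8 + (-14*a/3 + D*a/3) = -8 - 14*a/3 + D*a/3)
O(d, J) = 2*J**2 - 139*d/3 (O(d, J) = (-8 - 14/3*(-23) + (1/3)*19*(-23))*d + (J + J)*J = (-8 + 322/3 - 437/3)*d + (2*J)*J = -139*d/3 + 2*J**2 = 2*J**2 - 139*d/3)
407902 - O(M(-3), (6 + 1)*45) = 407902 - (2*((6 + 1)*45)**2 - 139/3*12) = 407902 - (2*(7*45)**2 - 556) = 407902 - (2*315**2 - 556) = 407902 - (2*99225 - 556) = 407902 - (198450 - 556) = 407902 - 1*197894 = 407902 - 197894 = 210008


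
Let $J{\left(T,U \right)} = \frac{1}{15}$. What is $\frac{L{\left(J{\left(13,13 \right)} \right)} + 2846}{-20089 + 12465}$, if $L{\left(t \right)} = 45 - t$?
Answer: $- \frac{10841}{28590} \approx -0.37919$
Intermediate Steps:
$J{\left(T,U \right)} = \frac{1}{15}$
$\frac{L{\left(J{\left(13,13 \right)} \right)} + 2846}{-20089 + 12465} = \frac{\left(45 - \frac{1}{15}\right) + 2846}{-20089 + 12465} = \frac{\left(45 - \frac{1}{15}\right) + 2846}{-7624} = \left(\frac{674}{15} + 2846\right) \left(- \frac{1}{7624}\right) = \frac{43364}{15} \left(- \frac{1}{7624}\right) = - \frac{10841}{28590}$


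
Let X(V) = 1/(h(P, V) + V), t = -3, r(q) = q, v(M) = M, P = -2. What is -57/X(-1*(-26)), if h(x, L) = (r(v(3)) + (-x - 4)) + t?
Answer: -1368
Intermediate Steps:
h(x, L) = -4 - x (h(x, L) = (3 + (-x - 4)) - 3 = (3 + (-4 - x)) - 3 = (-1 - x) - 3 = -4 - x)
X(V) = 1/(-2 + V) (X(V) = 1/((-4 - 1*(-2)) + V) = 1/((-4 + 2) + V) = 1/(-2 + V))
-57/X(-1*(-26)) = -57/(1/(-2 - 1*(-26))) = -57/(1/(-2 + 26)) = -57/(1/24) = -57/1/24 = -57*24 = -1368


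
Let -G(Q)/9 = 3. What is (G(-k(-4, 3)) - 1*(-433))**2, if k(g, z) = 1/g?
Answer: 164836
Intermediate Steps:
G(Q) = -27 (G(Q) = -9*3 = -27)
(G(-k(-4, 3)) - 1*(-433))**2 = (-27 - 1*(-433))**2 = (-27 + 433)**2 = 406**2 = 164836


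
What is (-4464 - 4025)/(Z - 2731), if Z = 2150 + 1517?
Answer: -653/72 ≈ -9.0694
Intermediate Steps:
Z = 3667
(-4464 - 4025)/(Z - 2731) = (-4464 - 4025)/(3667 - 2731) = -8489/936 = -8489*1/936 = -653/72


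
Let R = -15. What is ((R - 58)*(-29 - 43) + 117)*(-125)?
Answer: -671625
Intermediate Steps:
((R - 58)*(-29 - 43) + 117)*(-125) = ((-15 - 58)*(-29 - 43) + 117)*(-125) = (-73*(-72) + 117)*(-125) = (5256 + 117)*(-125) = 5373*(-125) = -671625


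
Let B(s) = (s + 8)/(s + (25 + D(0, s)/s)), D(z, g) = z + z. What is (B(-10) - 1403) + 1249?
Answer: -2312/15 ≈ -154.13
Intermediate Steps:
D(z, g) = 2*z
B(s) = (8 + s)/(25 + s) (B(s) = (s + 8)/(s + (25 + (2*0)/s)) = (8 + s)/(s + (25 + 0/s)) = (8 + s)/(s + (25 + 0)) = (8 + s)/(s + 25) = (8 + s)/(25 + s))
(B(-10) - 1403) + 1249 = ((8 - 10)/(25 - 10) - 1403) + 1249 = (-2/15 - 1403) + 1249 = -21047/15 + 1249 = -2312/15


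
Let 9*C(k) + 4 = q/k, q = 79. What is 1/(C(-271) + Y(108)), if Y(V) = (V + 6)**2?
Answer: 2439/31696081 ≈ 7.6950e-5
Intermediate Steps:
C(k) = -4/9 + 79/(9*k) (C(k) = -4/9 + (79/k)/9 = -4/9 + 79/(9*k))
Y(V) = (6 + V)**2
1/(C(-271) + Y(108)) = 1/((1/9)*(79 - 4*(-271))/(-271) + (6 + 108)**2) = 1/((1/9)*(-1/271)*(79 + 1084) + 114**2) = 1/((1/9)*(-1/271)*1163 + 12996) = 1/(-1163/2439 + 12996) = 1/(31696081/2439) = 2439/31696081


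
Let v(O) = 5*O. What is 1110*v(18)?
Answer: 99900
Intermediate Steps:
1110*v(18) = 1110*(5*18) = 1110*90 = 99900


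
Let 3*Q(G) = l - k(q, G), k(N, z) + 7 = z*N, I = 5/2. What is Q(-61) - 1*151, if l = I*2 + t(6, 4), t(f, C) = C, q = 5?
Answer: -44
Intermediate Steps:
I = 5/2 (I = 5*(½) = 5/2 ≈ 2.5000)
k(N, z) = -7 + N*z (k(N, z) = -7 + z*N = -7 + N*z)
l = 9 (l = (5/2)*2 + 4 = 5 + 4 = 9)
Q(G) = 16/3 - 5*G/3 (Q(G) = (9 - (-7 + 5*G))/3 = (9 + (7 - 5*G))/3 = (16 - 5*G)/3 = 16/3 - 5*G/3)
Q(-61) - 1*151 = (16/3 - 5/3*(-61)) - 1*151 = (16/3 + 305/3) - 151 = 107 - 151 = -44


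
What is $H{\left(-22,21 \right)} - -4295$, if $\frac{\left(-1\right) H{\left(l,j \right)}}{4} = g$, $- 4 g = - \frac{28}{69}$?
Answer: $\frac{296327}{69} \approx 4294.6$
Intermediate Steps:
$g = \frac{7}{69}$ ($g = - \frac{\left(-28\right) \frac{1}{69}}{4} = \left(- \frac{1}{4}\right) \left(- \frac{28}{69}\right) = \frac{7}{69} \approx 0.10145$)
$H{\left(l,j \right)} = - \frac{28}{69}$ ($H{\left(l,j \right)} = \left(-4\right) \frac{7}{69} = - \frac{28}{69}$)
$H{\left(-22,21 \right)} - -4295 = - \frac{28}{69} - -4295 = - \frac{28}{69} + 4295 = \frac{296327}{69}$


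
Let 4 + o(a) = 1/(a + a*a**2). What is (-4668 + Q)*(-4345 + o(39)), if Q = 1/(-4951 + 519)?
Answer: 410824119597689/20236512 ≈ 2.0301e+7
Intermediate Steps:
Q = -1/4432 (Q = 1/(-4432) = -1/4432 ≈ -0.00022563)
o(a) = -4 + 1/(a + a**3) (o(a) = -4 + 1/(a + a*a**2) = -4 + 1/(a + a**3))
(-4668 + Q)*(-4345 + o(39)) = (-4668 - 1/4432)*(-4345 + (1 - 4*39 - 4*39**3)/(39 + 39**3)) = -20688577*(-4345 + (1 - 156 - 4*59319)/(39 + 59319))/4432 = -20688577*(-4345 + (1 - 156 - 237276)/59358)/4432 = -20688577*(-4345 + (1/59358)*(-237431))/4432 = -20688577*(-4345 - 237431/59358)/4432 = -20688577/4432*(-258147941/59358) = 410824119597689/20236512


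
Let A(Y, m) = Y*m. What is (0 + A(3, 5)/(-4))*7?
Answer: -105/4 ≈ -26.250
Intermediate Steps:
(0 + A(3, 5)/(-4))*7 = (0 + (3*5)/(-4))*7 = (0 + 15*(-¼))*7 = (0 - 15/4)*7 = -15/4*7 = -105/4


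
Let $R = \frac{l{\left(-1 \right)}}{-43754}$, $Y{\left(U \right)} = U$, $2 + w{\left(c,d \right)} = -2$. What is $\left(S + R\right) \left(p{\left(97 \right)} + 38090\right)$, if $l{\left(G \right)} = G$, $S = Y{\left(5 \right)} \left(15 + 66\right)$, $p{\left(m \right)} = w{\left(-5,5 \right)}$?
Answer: $\frac{337449024953}{21877} \approx 1.5425 \cdot 10^{7}$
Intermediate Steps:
$w{\left(c,d \right)} = -4$ ($w{\left(c,d \right)} = -2 - 2 = -4$)
$p{\left(m \right)} = -4$
$S = 405$ ($S = 5 \left(15 + 66\right) = 5 \cdot 81 = 405$)
$R = \frac{1}{43754}$ ($R = - \frac{1}{-43754} = \left(-1\right) \left(- \frac{1}{43754}\right) = \frac{1}{43754} \approx 2.2855 \cdot 10^{-5}$)
$\left(S + R\right) \left(p{\left(97 \right)} + 38090\right) = \left(405 + \frac{1}{43754}\right) \left(-4 + 38090\right) = \frac{17720371}{43754} \cdot 38086 = \frac{337449024953}{21877}$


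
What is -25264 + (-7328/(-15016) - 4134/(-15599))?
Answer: -739690768070/29279323 ≈ -25263.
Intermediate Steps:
-25264 + (-7328/(-15016) - 4134/(-15599)) = -25264 + (-7328*(-1/15016) - 4134*(-1/15599)) = -25264 + (916/1877 + 4134/15599) = -25264 + 22048202/29279323 = -739690768070/29279323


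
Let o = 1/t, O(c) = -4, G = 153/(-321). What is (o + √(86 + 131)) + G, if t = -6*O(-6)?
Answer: -1117/2568 + √217 ≈ 14.296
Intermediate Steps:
G = -51/107 (G = 153*(-1/321) = -51/107 ≈ -0.47664)
t = 24 (t = -6*(-4) = 24)
o = 1/24 ≈ 0.041667
(o + √(86 + 131)) + G = (1/24 + √(86 + 131)) - 51/107 = (1/24 + √217) - 51/107 = -1117/2568 + √217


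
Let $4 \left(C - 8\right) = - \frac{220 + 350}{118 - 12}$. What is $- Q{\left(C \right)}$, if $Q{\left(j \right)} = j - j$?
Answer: $0$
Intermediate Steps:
$C = \frac{1411}{212}$ ($C = 8 + \frac{\left(-1\right) \frac{220 + 350}{118 - 12}}{4} = 8 + \frac{\left(-1\right) \frac{570}{106}}{4} = 8 + \frac{\left(-1\right) 570 \cdot \frac{1}{106}}{4} = 8 + \frac{\left(-1\right) \frac{285}{53}}{4} = 8 + \frac{1}{4} \left(- \frac{285}{53}\right) = 8 - \frac{285}{212} = \frac{1411}{212} \approx 6.6557$)
$Q{\left(j \right)} = 0$
$- Q{\left(C \right)} = \left(-1\right) 0 = 0$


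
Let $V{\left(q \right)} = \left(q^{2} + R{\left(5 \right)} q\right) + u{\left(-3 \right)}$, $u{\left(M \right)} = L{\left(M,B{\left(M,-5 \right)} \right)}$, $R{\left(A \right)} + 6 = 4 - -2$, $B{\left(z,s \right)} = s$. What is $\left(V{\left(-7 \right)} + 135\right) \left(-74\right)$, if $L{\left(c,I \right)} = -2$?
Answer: $-13468$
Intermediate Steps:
$R{\left(A \right)} = 0$ ($R{\left(A \right)} = -6 + \left(4 - -2\right) = -6 + \left(4 + 2\right) = -6 + 6 = 0$)
$u{\left(M \right)} = -2$
$V{\left(q \right)} = -2 + q^{2}$ ($V{\left(q \right)} = \left(q^{2} + 0 q\right) - 2 = \left(q^{2} + 0\right) - 2 = q^{2} - 2 = -2 + q^{2}$)
$\left(V{\left(-7 \right)} + 135\right) \left(-74\right) = \left(\left(-2 + \left(-7\right)^{2}\right) + 135\right) \left(-74\right) = \left(\left(-2 + 49\right) + 135\right) \left(-74\right) = \left(47 + 135\right) \left(-74\right) = 182 \left(-74\right) = -13468$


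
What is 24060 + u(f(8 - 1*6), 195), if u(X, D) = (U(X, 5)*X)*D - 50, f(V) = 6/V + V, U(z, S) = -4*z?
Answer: 4510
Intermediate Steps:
f(V) = V + 6/V
u(X, D) = -50 - 4*D*X**2 (u(X, D) = ((-4*X)*X)*D - 50 = (-4*X**2)*D - 50 = -4*D*X**2 - 50 = -50 - 4*D*X**2)
24060 + u(f(8 - 1*6), 195) = 24060 + (-50 - 4*195*((8 - 1*6) + 6/(8 - 1*6))**2) = 24060 + (-50 - 4*195*((8 - 6) + 6/(8 - 6))**2) = 24060 + (-50 - 4*195*(2 + 6/2)**2) = 24060 + (-50 - 4*195*(2 + 6*(1/2))**2) = 24060 + (-50 - 4*195*(2 + 3)**2) = 24060 + (-50 - 4*195*5**2) = 24060 + (-50 - 4*195*25) = 24060 + (-50 - 19500) = 24060 - 19550 = 4510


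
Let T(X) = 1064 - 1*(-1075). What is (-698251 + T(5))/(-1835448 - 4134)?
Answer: 348056/919791 ≈ 0.37841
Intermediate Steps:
T(X) = 2139 (T(X) = 1064 + 1075 = 2139)
(-698251 + T(5))/(-1835448 - 4134) = (-698251 + 2139)/(-1835448 - 4134) = -696112/(-1839582) = -696112*(-1/1839582) = 348056/919791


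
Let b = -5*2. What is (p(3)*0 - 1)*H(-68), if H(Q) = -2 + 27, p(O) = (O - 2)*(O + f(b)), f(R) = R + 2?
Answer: -25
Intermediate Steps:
b = -10
f(R) = 2 + R
p(O) = (-8 + O)*(-2 + O) (p(O) = (O - 2)*(O + (2 - 10)) = (-2 + O)*(O - 8) = (-2 + O)*(-8 + O) = (-8 + O)*(-2 + O))
H(Q) = 25
(p(3)*0 - 1)*H(-68) = ((16 + 3**2 - 10*3)*0 - 1)*25 = ((16 + 9 - 30)*0 - 1)*25 = (-5*0 - 1)*25 = (0 - 1)*25 = -1*25 = -25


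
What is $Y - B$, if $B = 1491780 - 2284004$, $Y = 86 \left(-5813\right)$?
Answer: $292306$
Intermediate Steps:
$Y = -499918$
$B = -792224$
$Y - B = -499918 - -792224 = -499918 + 792224 = 292306$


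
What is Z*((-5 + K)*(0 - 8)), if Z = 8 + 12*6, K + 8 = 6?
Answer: 4480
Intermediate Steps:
K = -2 (K = -8 + 6 = -2)
Z = 80 (Z = 8 + 72 = 80)
Z*((-5 + K)*(0 - 8)) = 80*((-5 - 2)*(0 - 8)) = 80*(-7*(-8)) = 80*56 = 4480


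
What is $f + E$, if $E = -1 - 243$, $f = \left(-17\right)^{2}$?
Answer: $45$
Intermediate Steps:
$f = 289$
$E = -244$ ($E = -1 - 243 = -244$)
$f + E = 289 - 244 = 45$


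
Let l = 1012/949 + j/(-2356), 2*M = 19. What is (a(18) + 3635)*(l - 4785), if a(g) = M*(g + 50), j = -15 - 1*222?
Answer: -45789166543755/2235844 ≈ -2.0480e+7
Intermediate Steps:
M = 19/2 (M = (½)*19 = 19/2 ≈ 9.5000)
j = -237 (j = -15 - 222 = -237)
a(g) = 475 + 19*g/2 (a(g) = 19*(g + 50)/2 = 19*(50 + g)/2 = 475 + 19*g/2)
l = 2609185/2235844 (l = 1012/949 - 237/(-2356) = 1012*(1/949) - 237*(-1/2356) = 1012/949 + 237/2356 = 2609185/2235844 ≈ 1.1670)
(a(18) + 3635)*(l - 4785) = ((475 + (19/2)*18) + 3635)*(2609185/2235844 - 4785) = ((475 + 171) + 3635)*(-10695904355/2235844) = (646 + 3635)*(-10695904355/2235844) = 4281*(-10695904355/2235844) = -45789166543755/2235844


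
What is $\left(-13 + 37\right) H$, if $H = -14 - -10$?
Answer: $-96$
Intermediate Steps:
$H = -4$ ($H = -14 + 10 = -4$)
$\left(-13 + 37\right) H = \left(-13 + 37\right) \left(-4\right) = 24 \left(-4\right) = -96$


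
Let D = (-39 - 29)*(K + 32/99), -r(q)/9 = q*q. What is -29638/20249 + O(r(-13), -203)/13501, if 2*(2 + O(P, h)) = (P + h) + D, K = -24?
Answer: -39732375322/27064793151 ≈ -1.4680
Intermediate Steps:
r(q) = -9*q**2 (r(q) = -9*q*q = -9*q**2)
D = 159392/99 (D = (-39 - 29)*(-24 + 32/99) = -68*(-24 + 32*(1/99)) = -68*(-24 + 32/99) = -68*(-2344/99) = 159392/99 ≈ 1610.0)
O(P, h) = 79498/99 + P/2 + h/2 (O(P, h) = -2 + ((P + h) + 159392/99)/2 = -2 + (159392/99 + P + h)/2 = -2 + (79696/99 + P/2 + h/2) = 79498/99 + P/2 + h/2)
-29638/20249 + O(r(-13), -203)/13501 = -29638/20249 + (79498/99 + (-9*(-13)**2)/2 + (1/2)*(-203))/13501 = -29638*1/20249 + (79498/99 + (-9*169)/2 - 203/2)*(1/13501) = -29638/20249 + (79498/99 + (1/2)*(-1521) - 203/2)*(1/13501) = -29638/20249 + (79498/99 - 1521/2 - 203/2)*(1/13501) = -29638/20249 - 5840/99*1/13501 = -29638/20249 - 5840/1336599 = -39732375322/27064793151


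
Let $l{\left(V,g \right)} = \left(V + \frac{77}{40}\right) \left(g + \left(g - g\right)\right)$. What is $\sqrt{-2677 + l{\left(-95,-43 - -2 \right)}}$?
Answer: $\frac{\sqrt{455630}}{20} \approx 33.75$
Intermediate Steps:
$l{\left(V,g \right)} = g \left(\frac{77}{40} + V\right)$ ($l{\left(V,g \right)} = \left(V + 77 \cdot \frac{1}{40}\right) \left(g + 0\right) = \left(V + \frac{77}{40}\right) g = \left(\frac{77}{40} + V\right) g = g \left(\frac{77}{40} + V\right)$)
$\sqrt{-2677 + l{\left(-95,-43 - -2 \right)}} = \sqrt{-2677 + \frac{\left(-43 - -2\right) \left(77 + 40 \left(-95\right)\right)}{40}} = \sqrt{-2677 + \frac{\left(-43 + 2\right) \left(77 - 3800\right)}{40}} = \sqrt{-2677 + \frac{1}{40} \left(-41\right) \left(-3723\right)} = \sqrt{-2677 + \frac{152643}{40}} = \sqrt{\frac{45563}{40}} = \frac{\sqrt{455630}}{20}$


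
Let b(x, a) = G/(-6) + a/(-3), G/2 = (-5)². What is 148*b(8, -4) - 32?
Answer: -1068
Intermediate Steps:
G = 50 (G = 2*(-5)² = 2*25 = 50)
b(x, a) = -25/3 - a/3 (b(x, a) = 50/(-6) + a/(-3) = 50*(-⅙) + a*(-⅓) = -25/3 - a/3)
148*b(8, -4) - 32 = 148*(-25/3 - ⅓*(-4)) - 32 = 148*(-25/3 + 4/3) - 32 = 148*(-7) - 32 = -1036 - 32 = -1068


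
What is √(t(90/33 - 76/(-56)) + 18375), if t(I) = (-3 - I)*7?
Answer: √8869498/22 ≈ 135.37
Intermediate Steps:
t(I) = -21 - 7*I
√(t(90/33 - 76/(-56)) + 18375) = √((-21 - 7*(90/33 - 76/(-56))) + 18375) = √((-21 - 7*(90*(1/33) - 76*(-1/56))) + 18375) = √((-21 - 7*(30/11 + 19/14)) + 18375) = √((-21 - 7*629/154) + 18375) = √((-21 - 629/22) + 18375) = √(-1091/22 + 18375) = √(403159/22) = √8869498/22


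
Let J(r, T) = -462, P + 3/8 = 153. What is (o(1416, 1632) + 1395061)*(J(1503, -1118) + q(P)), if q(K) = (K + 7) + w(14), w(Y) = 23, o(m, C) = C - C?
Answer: -3117961335/8 ≈ -3.8975e+8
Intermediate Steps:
o(m, C) = 0
P = 1221/8 (P = -3/8 + 153 = 1221/8 ≈ 152.63)
q(K) = 30 + K (q(K) = (K + 7) + 23 = (7 + K) + 23 = 30 + K)
(o(1416, 1632) + 1395061)*(J(1503, -1118) + q(P)) = (0 + 1395061)*(-462 + (30 + 1221/8)) = 1395061*(-462 + 1461/8) = 1395061*(-2235/8) = -3117961335/8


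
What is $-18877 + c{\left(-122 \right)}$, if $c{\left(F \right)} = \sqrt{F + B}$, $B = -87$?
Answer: $-18877 + i \sqrt{209} \approx -18877.0 + 14.457 i$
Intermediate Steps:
$c{\left(F \right)} = \sqrt{-87 + F}$ ($c{\left(F \right)} = \sqrt{F - 87} = \sqrt{-87 + F}$)
$-18877 + c{\left(-122 \right)} = -18877 + \sqrt{-87 - 122} = -18877 + \sqrt{-209} = -18877 + i \sqrt{209}$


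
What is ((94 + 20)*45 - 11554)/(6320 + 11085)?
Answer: -6424/17405 ≈ -0.36909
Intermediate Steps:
((94 + 20)*45 - 11554)/(6320 + 11085) = (114*45 - 11554)/17405 = (5130 - 11554)*(1/17405) = -6424*1/17405 = -6424/17405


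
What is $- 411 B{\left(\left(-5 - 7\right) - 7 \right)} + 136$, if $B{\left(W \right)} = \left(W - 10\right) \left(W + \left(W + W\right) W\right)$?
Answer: $8379193$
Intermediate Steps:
$B{\left(W \right)} = \left(-10 + W\right) \left(W + 2 W^{2}\right)$ ($B{\left(W \right)} = \left(-10 + W\right) \left(W + 2 W W\right) = \left(-10 + W\right) \left(W + 2 W^{2}\right)$)
$- 411 B{\left(\left(-5 - 7\right) - 7 \right)} + 136 = - 411 \left(\left(-5 - 7\right) - 7\right) \left(-10 - 19 \left(\left(-5 - 7\right) - 7\right) + 2 \left(\left(-5 - 7\right) - 7\right)^{2}\right) + 136 = - 411 \left(-12 - 7\right) \left(-10 - 19 \left(-12 - 7\right) + 2 \left(-12 - 7\right)^{2}\right) + 136 = - 411 \left(- 19 \left(-10 - -361 + 2 \left(-19\right)^{2}\right)\right) + 136 = - 411 \left(- 19 \left(-10 + 361 + 2 \cdot 361\right)\right) + 136 = - 411 \left(- 19 \left(-10 + 361 + 722\right)\right) + 136 = - 411 \left(\left(-19\right) 1073\right) + 136 = \left(-411\right) \left(-20387\right) + 136 = 8379057 + 136 = 8379193$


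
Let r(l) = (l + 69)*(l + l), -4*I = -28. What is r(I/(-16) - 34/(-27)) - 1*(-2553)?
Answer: 248933401/93312 ≈ 2667.8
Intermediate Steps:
I = 7 (I = -1/4*(-28) = 7)
r(l) = 2*l*(69 + l) (r(l) = (69 + l)*(2*l) = 2*l*(69 + l))
r(I/(-16) - 34/(-27)) - 1*(-2553) = 2*(7/(-16) - 34/(-27))*(69 + (7/(-16) - 34/(-27))) - 1*(-2553) = 2*(7*(-1/16) - 34*(-1/27))*(69 + (7*(-1/16) - 34*(-1/27))) + 2553 = 2*(-7/16 + 34/27)*(69 + (-7/16 + 34/27)) + 2553 = 2*(355/432)*(69 + 355/432) + 2553 = 2*(355/432)*(30163/432) + 2553 = 10707865/93312 + 2553 = 248933401/93312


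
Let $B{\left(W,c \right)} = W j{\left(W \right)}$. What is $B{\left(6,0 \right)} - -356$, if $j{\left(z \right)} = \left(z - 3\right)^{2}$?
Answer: $410$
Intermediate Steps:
$j{\left(z \right)} = \left(-3 + z\right)^{2}$
$B{\left(W,c \right)} = W \left(-3 + W\right)^{2}$
$B{\left(6,0 \right)} - -356 = 6 \left(-3 + 6\right)^{2} - -356 = 6 \cdot 3^{2} + 356 = 6 \cdot 9 + 356 = 54 + 356 = 410$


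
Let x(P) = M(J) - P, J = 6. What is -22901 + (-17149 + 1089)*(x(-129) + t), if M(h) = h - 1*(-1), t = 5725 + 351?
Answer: -99787621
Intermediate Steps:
t = 6076
M(h) = 1 + h (M(h) = h + 1 = 1 + h)
x(P) = 7 - P (x(P) = (1 + 6) - P = 7 - P)
-22901 + (-17149 + 1089)*(x(-129) + t) = -22901 + (-17149 + 1089)*((7 - 1*(-129)) + 6076) = -22901 - 16060*((7 + 129) + 6076) = -22901 - 16060*(136 + 6076) = -22901 - 16060*6212 = -22901 - 99764720 = -99787621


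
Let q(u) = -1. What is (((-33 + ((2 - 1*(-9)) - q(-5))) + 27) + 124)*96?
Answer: 12480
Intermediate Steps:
(((-33 + ((2 - 1*(-9)) - q(-5))) + 27) + 124)*96 = (((-33 + ((2 - 1*(-9)) - 1*(-1))) + 27) + 124)*96 = (((-33 + ((2 + 9) + 1)) + 27) + 124)*96 = (((-33 + (11 + 1)) + 27) + 124)*96 = (((-33 + 12) + 27) + 124)*96 = ((-21 + 27) + 124)*96 = (6 + 124)*96 = 130*96 = 12480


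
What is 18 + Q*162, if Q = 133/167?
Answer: 24552/167 ≈ 147.02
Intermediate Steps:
Q = 133/167 (Q = 133*(1/167) = 133/167 ≈ 0.79641)
18 + Q*162 = 18 + (133/167)*162 = 18 + 21546/167 = 24552/167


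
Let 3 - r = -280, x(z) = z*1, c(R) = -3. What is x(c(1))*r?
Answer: -849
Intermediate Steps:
x(z) = z
r = 283 (r = 3 - 1*(-280) = 3 + 280 = 283)
x(c(1))*r = -3*283 = -849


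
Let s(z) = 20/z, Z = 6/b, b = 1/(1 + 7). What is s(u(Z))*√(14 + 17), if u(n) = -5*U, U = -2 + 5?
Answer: -4*√31/3 ≈ -7.4237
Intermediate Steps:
U = 3
b = ⅛ (b = 1/8 = ⅛ ≈ 0.12500)
Z = 48 (Z = 6/(⅛) = 6*8 = 48)
u(n) = -15 (u(n) = -5*3 = -15)
s(u(Z))*√(14 + 17) = (20/(-15))*√(14 + 17) = (20*(-1/15))*√31 = -4*√31/3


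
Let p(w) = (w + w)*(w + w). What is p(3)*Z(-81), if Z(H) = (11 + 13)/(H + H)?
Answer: -16/3 ≈ -5.3333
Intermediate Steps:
Z(H) = 12/H (Z(H) = 24/((2*H)) = 24*(1/(2*H)) = 12/H)
p(w) = 4*w**2 (p(w) = (2*w)*(2*w) = 4*w**2)
p(3)*Z(-81) = (4*3**2)*(12/(-81)) = (4*9)*(12*(-1/81)) = 36*(-4/27) = -16/3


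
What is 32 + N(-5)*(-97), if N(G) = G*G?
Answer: -2393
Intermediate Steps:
N(G) = G²
32 + N(-5)*(-97) = 32 + (-5)²*(-97) = 32 + 25*(-97) = 32 - 2425 = -2393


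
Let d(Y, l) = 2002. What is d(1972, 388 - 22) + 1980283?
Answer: 1982285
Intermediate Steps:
d(1972, 388 - 22) + 1980283 = 2002 + 1980283 = 1982285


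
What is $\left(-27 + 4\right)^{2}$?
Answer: $529$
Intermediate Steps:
$\left(-27 + 4\right)^{2} = \left(-23\right)^{2} = 529$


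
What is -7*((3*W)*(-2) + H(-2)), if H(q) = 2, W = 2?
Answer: 70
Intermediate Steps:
-7*((3*W)*(-2) + H(-2)) = -7*((3*2)*(-2) + 2) = -7*(6*(-2) + 2) = -7*(-12 + 2) = -7*(-10) = 70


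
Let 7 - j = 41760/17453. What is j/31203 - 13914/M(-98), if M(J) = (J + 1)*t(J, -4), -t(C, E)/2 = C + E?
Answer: 1263160034399/1796044492782 ≈ 0.70330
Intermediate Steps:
t(C, E) = -2*C - 2*E (t(C, E) = -2*(C + E) = -2*C - 2*E)
M(J) = (1 + J)*(8 - 2*J) (M(J) = (J + 1)*(-2*J - 2*(-4)) = (1 + J)*(-2*J + 8) = (1 + J)*(8 - 2*J))
j = 80411/17453 (j = 7 - 41760/17453 = 80411/17453 ≈ 4.6073)
j/31203 - 13914/M(-98) = (80411/17453)/31203 - 13914*(-1/(2*(1 - 98)*(-4 - 98))) = (80411/17453)*(1/31203) - 13914/((-2*(-97)*(-102))) = 80411/544585959 - 13914/(-19788) = 80411/544585959 - 13914*(-1/19788) = 80411/544585959 + 2319/3298 = 1263160034399/1796044492782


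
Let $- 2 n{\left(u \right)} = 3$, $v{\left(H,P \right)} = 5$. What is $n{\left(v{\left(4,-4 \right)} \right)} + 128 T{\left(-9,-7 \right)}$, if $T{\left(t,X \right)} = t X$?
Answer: $\frac{16125}{2} \approx 8062.5$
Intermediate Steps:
$T{\left(t,X \right)} = X t$
$n{\left(u \right)} = - \frac{3}{2}$ ($n{\left(u \right)} = \left(- \frac{1}{2}\right) 3 = - \frac{3}{2}$)
$n{\left(v{\left(4,-4 \right)} \right)} + 128 T{\left(-9,-7 \right)} = - \frac{3}{2} + 128 \left(\left(-7\right) \left(-9\right)\right) = - \frac{3}{2} + 128 \cdot 63 = - \frac{3}{2} + 8064 = \frac{16125}{2}$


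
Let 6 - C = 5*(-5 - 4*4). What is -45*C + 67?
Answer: -4928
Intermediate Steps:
C = 111 (C = 6 - 5*(-5 - 4*4) = 6 - 5*(-5 - 16) = 6 - 5*(-21) = 6 - 1*(-105) = 6 + 105 = 111)
-45*C + 67 = -45*111 + 67 = -4995 + 67 = -4928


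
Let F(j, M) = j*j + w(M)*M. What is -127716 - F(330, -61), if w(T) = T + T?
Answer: -244058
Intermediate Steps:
w(T) = 2*T
F(j, M) = j² + 2*M² (F(j, M) = j*j + (2*M)*M = j² + 2*M²)
-127716 - F(330, -61) = -127716 - (330² + 2*(-61)²) = -127716 - (108900 + 2*3721) = -127716 - (108900 + 7442) = -127716 - 1*116342 = -127716 - 116342 = -244058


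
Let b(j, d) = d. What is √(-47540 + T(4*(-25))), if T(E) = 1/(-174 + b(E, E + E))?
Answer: I*√6649705414/374 ≈ 218.04*I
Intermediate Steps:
T(E) = 1/(-174 + 2*E) (T(E) = 1/(-174 + (E + E)) = 1/(-174 + 2*E))
√(-47540 + T(4*(-25))) = √(-47540 + 1/(2*(-87 + 4*(-25)))) = √(-47540 + 1/(2*(-87 - 100))) = √(-47540 + (½)/(-187)) = √(-47540 + (½)*(-1/187)) = √(-47540 - 1/374) = √(-17779961/374) = I*√6649705414/374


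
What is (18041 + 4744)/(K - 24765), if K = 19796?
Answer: -22785/4969 ≈ -4.5854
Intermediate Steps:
(18041 + 4744)/(K - 24765) = (18041 + 4744)/(19796 - 24765) = 22785/(-4969) = 22785*(-1/4969) = -22785/4969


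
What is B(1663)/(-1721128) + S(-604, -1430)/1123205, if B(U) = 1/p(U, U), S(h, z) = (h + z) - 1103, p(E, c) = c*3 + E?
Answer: -35915336744677/12859510534496480 ≈ -0.0027929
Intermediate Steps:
p(E, c) = E + 3*c (p(E, c) = 3*c + E = E + 3*c)
S(h, z) = -1103 + h + z
B(U) = 1/(4*U) (B(U) = 1/(U + 3*U) = 1/(4*U))
B(1663)/(-1721128) + S(-604, -1430)/1123205 = ((¼)/1663)/(-1721128) + (-1103 - 604 - 1430)/1123205 = ((¼)*(1/1663))*(-1/1721128) - 3137*1/1123205 = (1/6652)*(-1/1721128) - 3137/1123205 = -1/11448943456 - 3137/1123205 = -35915336744677/12859510534496480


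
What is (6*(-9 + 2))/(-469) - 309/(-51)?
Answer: 7003/1139 ≈ 6.1484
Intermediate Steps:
(6*(-9 + 2))/(-469) - 309/(-51) = (6*(-7))*(-1/469) - 309*(-1/51) = -42*(-1/469) + 103/17 = 6/67 + 103/17 = 7003/1139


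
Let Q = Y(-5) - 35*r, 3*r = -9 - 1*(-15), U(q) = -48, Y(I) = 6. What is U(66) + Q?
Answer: -112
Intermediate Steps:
r = 2 (r = (-9 - 1*(-15))/3 = (-9 + 15)/3 = (⅓)*6 = 2)
Q = -64 (Q = 6 - 35*2 = 6 - 70 = -64)
U(66) + Q = -48 - 64 = -112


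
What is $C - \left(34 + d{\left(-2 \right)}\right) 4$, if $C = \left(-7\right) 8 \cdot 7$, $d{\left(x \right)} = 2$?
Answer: $-536$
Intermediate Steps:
$C = -392$ ($C = \left(-56\right) 7 = -392$)
$C - \left(34 + d{\left(-2 \right)}\right) 4 = -392 - \left(34 + 2\right) 4 = -392 - 36 \cdot 4 = -392 - 144 = -536$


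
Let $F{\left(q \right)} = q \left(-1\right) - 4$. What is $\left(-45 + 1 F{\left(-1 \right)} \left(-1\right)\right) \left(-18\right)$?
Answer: $756$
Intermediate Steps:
$F{\left(q \right)} = -4 - q$ ($F{\left(q \right)} = - q - 4 = -4 - q$)
$\left(-45 + 1 F{\left(-1 \right)} \left(-1\right)\right) \left(-18\right) = \left(-45 + 1 \left(-4 - -1\right) \left(-1\right)\right) \left(-18\right) = \left(-45 + 1 \left(-4 + 1\right) \left(-1\right)\right) \left(-18\right) = \left(-45 + 1 \left(-3\right) \left(-1\right)\right) \left(-18\right) = \left(-45 - -3\right) \left(-18\right) = \left(-45 + 3\right) \left(-18\right) = \left(-42\right) \left(-18\right) = 756$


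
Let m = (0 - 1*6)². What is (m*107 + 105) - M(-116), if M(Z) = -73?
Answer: 4030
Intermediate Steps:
m = 36 (m = (0 - 6)² = (-6)² = 36)
(m*107 + 105) - M(-116) = (36*107 + 105) - 1*(-73) = (3852 + 105) + 73 = 3957 + 73 = 4030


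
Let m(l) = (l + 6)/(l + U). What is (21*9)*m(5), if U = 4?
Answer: 231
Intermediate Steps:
m(l) = (6 + l)/(4 + l) (m(l) = (l + 6)/(l + 4) = (6 + l)/(4 + l))
(21*9)*m(5) = (21*9)*((6 + 5)/(4 + 5)) = 189*(11/9) = 231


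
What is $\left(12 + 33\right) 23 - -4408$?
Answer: $5443$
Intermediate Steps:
$\left(12 + 33\right) 23 - -4408 = 45 \cdot 23 + 4408 = 1035 + 4408 = 5443$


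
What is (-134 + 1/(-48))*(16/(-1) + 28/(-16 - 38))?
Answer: 1434559/648 ≈ 2213.8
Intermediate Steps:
(-134 + 1/(-48))*(16/(-1) + 28/(-16 - 38)) = (-134 - 1/48)*(16*(-1) + 28/(-54)) = -6433*(-16 + 28*(-1/54))/48 = -6433*(-16 - 14/27)/48 = -6433/48*(-446/27) = 1434559/648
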